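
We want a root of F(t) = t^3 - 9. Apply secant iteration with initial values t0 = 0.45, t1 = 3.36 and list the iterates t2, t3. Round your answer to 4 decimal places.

1.1351, 1.5949

F(0.45) = -8.908875, F(3.36) = 28.933056
t2 = 3.360000 − 28.933056·(3.360000 − 0.450000) / (28.933056 − (-8.908875)) = 3.360000 − (84.195193)/(37.841931) = 1.135082
F(1.135082) = -7.537548
t3 = 1.135082 − (-7.537548)·(1.135082 − 3.360000) / (-7.537548 − 28.933056) = 1.135082 − (16.770425)/(-36.470604) = 1.594916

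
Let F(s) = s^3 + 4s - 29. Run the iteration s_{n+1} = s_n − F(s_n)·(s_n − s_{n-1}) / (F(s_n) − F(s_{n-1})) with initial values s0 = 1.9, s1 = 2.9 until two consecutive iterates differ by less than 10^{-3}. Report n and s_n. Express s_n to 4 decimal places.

F(1.9) = -14.541000, F(2.9) = 6.989000
s2 = 2.900000 − 6.989000·(1.000000)/(21.530000) = 2.575383;  |Δ| = 0.324617
F(2.575383) = -1.616984
s3 = 2.575383 − (-1.616984)·(-0.324617)/(-8.605984) = 2.636376;  |Δ| = 0.060992
F(2.636376) = -0.130430
s4 = 2.636376 − (-0.130430)·(0.060992)/(1.486555) = 2.641727;  |Δ| = 0.005351
F(2.641727) = 0.002788
s5 = 2.641727 − 0.002788·(0.005351)/(0.133218) = 2.641615;  |Δ| = 0.000112
|s5 − s4| = 0.000112 < 10^{-3}

n = 5, s_n = 2.6416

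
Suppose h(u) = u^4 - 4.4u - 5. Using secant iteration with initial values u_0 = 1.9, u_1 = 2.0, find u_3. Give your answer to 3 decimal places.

h(1.9) = -0.32790, h(2.0) = 2.20000
u_2 = 2.00000 − 2.20000·(2.00000 − 1.90000) / (2.20000 − (-0.32790)) = 2.00000 − (0.22000)/(2.52790) = 1.91297
h(1.91297) = -0.02543
u_3 = 1.91297 − (-0.02543)·(1.91297 − 2.00000) / (-0.02543 − 2.20000) = 1.91297 − (0.00221)/(-2.22543) = 1.91397

1.914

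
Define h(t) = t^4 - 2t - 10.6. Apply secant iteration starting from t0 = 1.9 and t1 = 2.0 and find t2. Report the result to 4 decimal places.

1.9494

h(1.9) = -1.367900, h(2.0) = 1.400000
t2 = 2.000000 − 1.400000·(2.000000 − 1.900000) / (1.400000 − (-1.367900)) = 2.000000 − (0.140000)/(2.767900) = 1.949420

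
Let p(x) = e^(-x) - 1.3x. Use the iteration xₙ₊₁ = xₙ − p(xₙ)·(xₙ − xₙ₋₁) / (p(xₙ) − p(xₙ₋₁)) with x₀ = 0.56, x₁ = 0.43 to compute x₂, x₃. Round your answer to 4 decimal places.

0.4779, 0.4773

p(0.56) = -0.156791, p(0.43) = 0.091509
x₂ = 0.430000 − 0.091509·(0.430000 − 0.560000) / (0.091509 − (-0.156791)) = 0.430000 − (-0.011896)/(0.248300) = 0.477911
p(0.477911) = -0.001206
x₃ = 0.477911 − (-0.001206)·(0.477911 − 0.430000) / (-0.001206 − 0.091509) = 0.477911 − (-0.000058)/(-0.092715) = 0.477287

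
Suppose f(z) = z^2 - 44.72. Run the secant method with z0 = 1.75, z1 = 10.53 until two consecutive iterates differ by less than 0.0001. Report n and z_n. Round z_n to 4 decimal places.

n = 7, z_n = 6.6873

f(1.75) = -41.657500, f(10.53) = 66.160900
z2 = 10.530000 − 66.160900·(8.780000)/(107.818400) = 5.142305;  |Δ| = 5.387695
f(5.142305) = -18.276704
z3 = 5.142305 − (-18.276704)·(-5.387695)/(-84.437604) = 6.308483;  |Δ| = 1.166178
f(6.308483) = -4.923042
z4 = 6.308483 − (-4.923042)·(1.166178)/(13.353662) = 6.738413;  |Δ| = 0.429930
f(6.738413) = 0.686216
z5 = 6.738413 − 0.686216·(0.429930)/(5.609258) = 6.685817;  |Δ| = 0.052596
f(6.685817) = -0.019846
z6 = 6.685817 − (-0.019846)·(-0.052596)/(-0.706062) = 6.687296;  |Δ| = 0.001478
f(6.687296) = -0.000076
z7 = 6.687296 − (-0.000076)·(0.001478)/(0.019771) = 6.687301;  |Δ| = 0.000006
|z7 − z6| = 0.000006 < 0.0001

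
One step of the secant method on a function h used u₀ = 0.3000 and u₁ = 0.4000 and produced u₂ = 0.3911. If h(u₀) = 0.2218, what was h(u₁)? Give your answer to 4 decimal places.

-0.0217

The secant line through (0.3000, 0.2218) and (0.4000, h(u₁)) crosses zero at u₂ = 0.3911.
So (0.3000, 0.2218), (0.4000, h(u₁)), (0.3911, 0) are collinear:
h(u₁) = 0.2218 · (0.4000 − 0.3911) / (0.3000 − 0.3911) = 0.2218 · (0.008900)/(-0.091100) = -0.021669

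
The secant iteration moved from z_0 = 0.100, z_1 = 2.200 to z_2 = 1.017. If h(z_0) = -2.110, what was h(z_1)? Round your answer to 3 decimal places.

The secant line through (0.100, -2.110) and (2.200, h(z_1)) crosses zero at z_2 = 1.017.
So (0.100, -2.110), (2.200, h(z_1)), (1.017, 0) are collinear:
h(z_1) = -2.110 · (2.200 − 1.017) / (0.100 − 1.017) = -2.110 · (1.18300)/(-0.91700) = 2.72206

2.722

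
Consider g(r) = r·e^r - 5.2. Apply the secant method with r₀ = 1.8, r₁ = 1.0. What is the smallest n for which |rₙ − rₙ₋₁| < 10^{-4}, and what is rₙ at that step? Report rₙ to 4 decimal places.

n = 6, rₙ = 1.3492

g(1.8) = 5.689365, g(1.0) = -2.481718
r₂ = 1.000000 − (-2.481718)·(-0.800000)/(-8.171084) = 1.242976;  |Δ| = 0.242976
g(1.242976) = -0.891956
r₃ = 1.242976 − (-0.891956)·(0.242976)/(1.589762) = 1.379300;  |Δ| = 0.136325
g(1.379300) = 0.278748
r₄ = 1.379300 − 0.278748·(0.136325)/(1.170704) = 1.346841;  |Δ| = 0.032459
g(1.346841) = -0.021047
r₅ = 1.346841 − (-0.021047)·(-0.032459)/(-0.299795) = 1.349120;  |Δ| = 0.002279
g(1.349120) = -0.000449
r₆ = 1.349120 − (-0.000449)·(0.002279)/(0.020598) = 1.349170;  |Δ| = 0.000050
|r₆ − r₅| = 0.000050 < 10^{-4}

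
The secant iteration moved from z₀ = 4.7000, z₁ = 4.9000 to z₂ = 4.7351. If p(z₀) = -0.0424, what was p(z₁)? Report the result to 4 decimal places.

0.1992

The secant line through (4.7000, -0.0424) and (4.9000, p(z₁)) crosses zero at z₂ = 4.7351.
So (4.7000, -0.0424), (4.9000, p(z₁)), (4.7351, 0) are collinear:
p(z₁) = -0.0424 · (4.9000 − 4.7351) / (4.7000 − 4.7351) = -0.0424 · (0.164900)/(-0.035100) = 0.199195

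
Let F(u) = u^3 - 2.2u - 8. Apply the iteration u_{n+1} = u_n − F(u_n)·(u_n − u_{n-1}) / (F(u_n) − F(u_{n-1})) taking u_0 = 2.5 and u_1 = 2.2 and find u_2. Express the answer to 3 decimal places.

2.352

F(2.5) = 2.12500, F(2.2) = -2.19200
u_2 = 2.20000 − (-2.19200)·(2.20000 − 2.50000) / (-2.19200 − 2.12500) = 2.20000 − (0.65760)/(-4.31700) = 2.35233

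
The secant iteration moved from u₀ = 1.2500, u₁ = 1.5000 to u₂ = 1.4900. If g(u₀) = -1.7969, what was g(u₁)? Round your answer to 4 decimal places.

The secant line through (1.2500, -1.7969) and (1.5000, g(u₁)) crosses zero at u₂ = 1.4900.
So (1.2500, -1.7969), (1.5000, g(u₁)), (1.4900, 0) are collinear:
g(u₁) = -1.7969 · (1.5000 − 1.4900) / (1.2500 − 1.4900) = -1.7969 · (0.010000)/(-0.240000) = 0.074871

0.0749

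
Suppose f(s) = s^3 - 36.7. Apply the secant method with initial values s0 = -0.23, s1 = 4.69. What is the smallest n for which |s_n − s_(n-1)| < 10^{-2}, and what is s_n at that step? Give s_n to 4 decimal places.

f(-0.23) = -36.712167, f(4.69) = 66.461709
s2 = 4.690000 − 66.461709·(4.920000)/(103.173876) = 1.520674;  |Δ| = 3.169326
f(1.520674) = -33.183516
s3 = 1.520674 − (-33.183516)·(-3.169326)/(-99.645225) = 2.576112;  |Δ| = 1.055438
f(2.576112) = -19.604002
s4 = 2.576112 − (-19.604002)·(1.055438)/(13.579514) = 4.099791;  |Δ| = 1.523678
f(4.099791) = 32.210448
s5 = 4.099791 − 32.210448·(1.523678)/(51.814450) = 3.152596;  |Δ| = 0.947194
f(3.152596) = -5.366776
s6 = 3.152596 − (-5.366776)·(-0.947194)/(-37.577225) = 3.287875;  |Δ| = 0.135278
f(3.287875) = -1.157685
s7 = 3.287875 − (-1.157685)·(0.135278)/(4.209091) = 3.325082;  |Δ| = 0.037207
f(3.325082) = 0.062673
s8 = 3.325082 − 0.062673·(0.037207)/(1.220358) = 3.323171;  |Δ| = 0.001911
|s8 − s7| = 0.001911 < 10^{-2}

n = 8, s_n = 3.3232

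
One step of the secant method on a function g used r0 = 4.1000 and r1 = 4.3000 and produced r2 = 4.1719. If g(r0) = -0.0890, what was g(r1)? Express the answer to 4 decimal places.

The secant line through (4.1000, -0.0890) and (4.3000, g(r1)) crosses zero at r2 = 4.1719.
So (4.1000, -0.0890), (4.3000, g(r1)), (4.1719, 0) are collinear:
g(r1) = -0.0890 · (4.3000 − 4.1719) / (4.1000 − 4.1719) = -0.0890 · (0.128100)/(-0.071900) = 0.158566

0.1586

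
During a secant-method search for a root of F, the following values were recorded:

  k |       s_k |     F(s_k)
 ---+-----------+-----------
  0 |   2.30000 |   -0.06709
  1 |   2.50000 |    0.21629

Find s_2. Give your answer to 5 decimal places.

s_2 = 2.50000 − 0.21629·(2.50000 − 2.30000) / (0.21629 − (-0.06709))
   = 2.50000 − (0.0432580)/(0.2833800) = 2.3473498

2.34735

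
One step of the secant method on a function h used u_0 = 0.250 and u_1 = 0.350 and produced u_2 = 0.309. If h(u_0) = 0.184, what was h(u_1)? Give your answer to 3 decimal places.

The secant line through (0.250, 0.184) and (0.350, h(u_1)) crosses zero at u_2 = 0.309.
So (0.250, 0.184), (0.350, h(u_1)), (0.309, 0) are collinear:
h(u_1) = 0.184 · (0.350 − 0.309) / (0.250 − 0.309) = 0.184 · (0.04100)/(-0.05900) = -0.12786

-0.128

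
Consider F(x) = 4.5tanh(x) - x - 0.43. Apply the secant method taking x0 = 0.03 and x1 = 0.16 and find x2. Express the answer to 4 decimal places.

F(0.03) = -0.325040, F(0.16) = 0.123918
x2 = 0.160000 − 0.123918·(0.160000 − 0.030000) / (0.123918 − (-0.325040)) = 0.160000 − (0.016109)/(0.448959) = 0.124118

0.1241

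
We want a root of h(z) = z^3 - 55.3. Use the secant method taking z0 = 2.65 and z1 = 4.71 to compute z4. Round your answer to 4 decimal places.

3.8145

h(2.65) = -36.690375, h(4.71) = 49.187111
z2 = 4.710000 − 49.187111·(4.710000 − 2.650000) / (49.187111 − (-36.690375)) = 4.710000 − (101.325449)/(85.877486) = 3.530116
h(3.530116) = -11.308676
z3 = 3.530116 − (-11.308676)·(3.530116 − 4.710000) / (-11.308676 − 49.187111) = 3.530116 − (13.342923)/(-60.495787) = 3.750676
h(3.750676) = -2.537109
z4 = 3.750676 − (-2.537109)·(3.750676 − 3.530116) / (-2.537109 − (-11.308676)) = 3.750676 − (-0.559584)/(8.771567) = 3.814471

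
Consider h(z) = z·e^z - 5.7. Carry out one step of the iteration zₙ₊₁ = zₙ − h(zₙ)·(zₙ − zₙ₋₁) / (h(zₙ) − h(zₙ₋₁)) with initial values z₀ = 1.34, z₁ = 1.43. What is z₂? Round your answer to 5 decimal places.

h(1.34) = -0.5824817, h(1.43) = 0.2755398
z₂ = 1.4300000 − 0.2755398·(1.4300000 − 1.3400000) / (0.2755398 − (-0.5824817)) = 1.4300000 − (0.0247986)/(0.8580215) = 1.4010979

1.40110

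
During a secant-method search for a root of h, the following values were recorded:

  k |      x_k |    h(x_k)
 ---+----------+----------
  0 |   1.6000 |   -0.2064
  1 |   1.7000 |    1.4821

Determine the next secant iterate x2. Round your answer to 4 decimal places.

1.6122

x2 = 1.7000 − 1.4821·(1.7000 − 1.6000) / (1.4821 − (-0.2064))
   = 1.7000 − (0.148210)/(1.688500) = 1.612224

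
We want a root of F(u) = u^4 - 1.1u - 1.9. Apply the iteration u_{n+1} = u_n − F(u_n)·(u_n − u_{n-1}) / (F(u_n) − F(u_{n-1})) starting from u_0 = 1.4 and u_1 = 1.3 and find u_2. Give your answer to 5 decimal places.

1.35413

F(1.4) = 0.4016000, F(1.3) = -0.4739000
u_2 = 1.3000000 − (-0.4739000)·(1.3000000 − 1.4000000) / (-0.4739000 − 0.4016000) = 1.3000000 − (0.0473900)/(-0.8755000) = 1.3541291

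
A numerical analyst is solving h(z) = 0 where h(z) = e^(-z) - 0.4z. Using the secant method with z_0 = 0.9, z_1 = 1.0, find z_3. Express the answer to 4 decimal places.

0.9586

h(0.9) = 0.046570, h(1.0) = -0.032121
z_2 = 1.000000 − (-0.032121)·(1.000000 − 0.900000) / (-0.032121 − 0.046570) = 1.000000 − (-0.003212)/(-0.078690) = 0.959181
h(0.959181) = -0.000466
z_3 = 0.959181 − (-0.000466)·(0.959181 − 1.000000) / (-0.000466 − (-0.032121)) = 0.959181 − (0.000019)/(0.031655) = 0.958580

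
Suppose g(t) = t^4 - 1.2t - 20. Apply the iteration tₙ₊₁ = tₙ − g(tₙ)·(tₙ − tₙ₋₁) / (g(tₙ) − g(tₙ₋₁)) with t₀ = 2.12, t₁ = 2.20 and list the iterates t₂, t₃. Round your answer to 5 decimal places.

2.17992, 2.18075

g(2.12) = -2.3443686, g(2.20) = 0.7856000
t₂ = 2.2000000 − 0.7856000·(2.2000000 − 2.1200000) / (0.7856000 − (-2.3443686)) = 2.2000000 − (0.0628480)/(3.1299686) = 2.1799206
g(2.1799206) = -0.0338906
t₃ = 2.1799206 − (-0.0338906)·(2.1799206 − 2.2000000) / (-0.0338906 − 0.7856000) = 2.1799206 − (0.0006805)/(-0.8194906) = 2.1807510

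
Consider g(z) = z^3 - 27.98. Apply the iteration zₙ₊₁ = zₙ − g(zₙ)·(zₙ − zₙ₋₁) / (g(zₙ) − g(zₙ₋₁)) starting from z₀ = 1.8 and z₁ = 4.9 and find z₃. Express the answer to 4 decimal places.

g(1.8) = -22.148000, g(4.9) = 89.669000
z₂ = 4.900000 − 89.669000·(4.900000 − 1.800000) / (89.669000 − (-22.148000)) = 4.900000 − (277.973900)/(111.817000) = 2.414028
g(2.414028) = -13.912172
z₃ = 2.414028 − (-13.912172)·(2.414028 − 4.900000) / (-13.912172 − 89.669000) = 2.414028 − (34.585265)/(-103.581172) = 2.747924

2.7479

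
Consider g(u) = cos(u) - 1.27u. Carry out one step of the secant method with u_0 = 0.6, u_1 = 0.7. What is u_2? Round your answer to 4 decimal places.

g(0.6) = 0.063336, g(0.7) = -0.124158
u_2 = 0.700000 − (-0.124158)·(0.700000 − 0.600000) / (-0.124158 − 0.063336) = 0.700000 − (-0.012416)/(-0.187493) = 0.633780

0.6338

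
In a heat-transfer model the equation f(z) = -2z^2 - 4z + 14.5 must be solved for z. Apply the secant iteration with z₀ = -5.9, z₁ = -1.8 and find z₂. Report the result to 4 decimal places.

-3.1351

f(-5.9) = -31.520000, f(-1.8) = 15.220000
z₂ = -1.800000 − 15.220000·(-1.800000 − (-5.900000)) / (15.220000 − (-31.520000)) = -1.800000 − (62.402000)/(46.740000) = -3.135088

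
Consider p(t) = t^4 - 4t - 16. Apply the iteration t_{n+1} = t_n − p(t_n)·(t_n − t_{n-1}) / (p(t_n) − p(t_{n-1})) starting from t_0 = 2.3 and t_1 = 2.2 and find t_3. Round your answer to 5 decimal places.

2.23474

p(2.3) = 2.7841000, p(2.2) = -1.3744000
t_2 = 2.2000000 − (-1.3744000)·(2.2000000 − 2.3000000) / (-1.3744000 − 2.7841000) = 2.2000000 − (0.1374400)/(-4.1585000) = 2.2330504
p(2.2330504) = -0.0668797
t_3 = 2.2330504 − (-0.0668797)·(2.2330504 − 2.2000000) / (-0.0668797 − (-1.3744000)) = 2.2330504 − (-0.0022104)/(1.3075203) = 2.2347409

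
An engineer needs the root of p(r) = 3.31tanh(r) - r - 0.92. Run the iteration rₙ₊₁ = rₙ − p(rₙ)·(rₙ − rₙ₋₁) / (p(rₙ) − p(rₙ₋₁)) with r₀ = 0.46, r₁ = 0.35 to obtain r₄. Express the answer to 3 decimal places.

p(0.46) = 0.04358, p(0.35) = -0.15660
r₂ = 0.35000 − (-0.15660)·(0.35000 − 0.46000) / (-0.15660 − 0.04358) = 0.35000 − (0.01723)/(-0.20018) = 0.43605
p(0.43605) = 0.00226
r₃ = 0.43605 − 0.00226·(0.43605 − 0.35000) / (0.00226 − (-0.15660)) = 0.43605 − (0.00019)/(0.15886) = 0.43483
p(0.43483) = 0.00011
r₄ = 0.43483 − 0.00011·(0.43483 − 0.43605) / (0.00011 − 0.00226) = 0.43483 − (0.00000)/(-0.00215) = 0.43476

0.435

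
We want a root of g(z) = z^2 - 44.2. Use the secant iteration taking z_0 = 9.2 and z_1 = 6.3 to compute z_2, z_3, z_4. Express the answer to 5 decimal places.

6.59097, 6.64986, 6.64830

g(9.2) = 40.4400000, g(6.3) = -4.5100000
z_2 = 6.3000000 − (-4.5100000)·(6.3000000 − 9.2000000) / (-4.5100000 − 40.4400000) = 6.3000000 − (13.0790000)/(-44.9500000) = 6.5909677
g(6.5909677) = -0.7591442
z_3 = 6.5909677 − (-0.7591442)·(6.5909677 − 6.3000000) / (-0.7591442 − (-4.5100000)) = 6.5909677 − (-0.2208865)/(3.7508558) = 6.6498574
g(6.6498574) = 0.0206030
z_4 = 6.6498574 − 0.0206030·(6.6498574 − 6.5909677) / (0.0206030 − (-0.7591442)) = 6.6498574 − (0.0012133)/(0.7797472) = 6.6483013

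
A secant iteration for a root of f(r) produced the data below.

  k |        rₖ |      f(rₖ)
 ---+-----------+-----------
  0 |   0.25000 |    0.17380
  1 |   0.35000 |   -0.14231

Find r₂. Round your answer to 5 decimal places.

0.30498

r₂ = 0.35000 − (-0.14231)·(0.35000 − 0.25000) / (-0.14231 − 0.17380)
   = 0.35000 − (-0.0142310)/(-0.3161100) = 0.3049809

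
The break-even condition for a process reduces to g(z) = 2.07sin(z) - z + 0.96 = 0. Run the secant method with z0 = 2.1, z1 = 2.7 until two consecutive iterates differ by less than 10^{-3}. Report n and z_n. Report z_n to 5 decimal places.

n = 5, z_n = 2.38338

g(2.1) = 0.6468434, g(2.7) = -0.8553236
z2 = 2.7000000 − (-0.8553236)·(0.6000000)/(-1.5021670) = 2.3583641;  |Δ| = 0.3416359
g(2.3583641) = 0.0621678
z3 = 2.3583641 − 0.0621678·(-0.3416359)/(0.9174915) = 2.3815128;  |Δ| = 0.0231487
g(2.3815128) = 0.0046743
z4 = 2.3815128 − 0.0046743·(0.0231487)/(-0.0574935) = 2.3833949;  |Δ| = 0.0018820
g(2.3833949) = -0.0000338
z5 = 2.3833949 − (-0.0000338)·(0.0018820)/(-0.0047082) = 2.3833813;  |Δ| = 0.0000135
|z5 − z4| = 0.0000135 < 10^{-3}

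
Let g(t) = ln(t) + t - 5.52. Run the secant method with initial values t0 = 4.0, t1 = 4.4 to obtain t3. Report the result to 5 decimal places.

4.10724

g(4.0) = -0.1337056, g(4.4) = 0.3616045
t2 = 4.4000000 − 0.3616045·(4.4000000 − 4.0000000) / (0.3616045 − (-0.1337056)) = 4.4000000 − (0.1446418)/(0.4953102) = 4.1079773
g(4.1079773) = 0.0009081
t3 = 4.1079773 − 0.0009081·(4.1079773 − 4.4000000) / (0.0009081 − 0.3616045) = 4.1079773 − (-0.0002652)/(-0.3606965) = 4.1072421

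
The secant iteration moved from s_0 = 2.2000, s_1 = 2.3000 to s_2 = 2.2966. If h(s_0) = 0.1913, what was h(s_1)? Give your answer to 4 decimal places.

-0.0067

The secant line through (2.2000, 0.1913) and (2.3000, h(s_1)) crosses zero at s_2 = 2.2966.
So (2.2000, 0.1913), (2.3000, h(s_1)), (2.2966, 0) are collinear:
h(s_1) = 0.1913 · (2.3000 − 2.2966) / (2.2000 − 2.2966) = 0.1913 · (0.003400)/(-0.096600) = -0.006733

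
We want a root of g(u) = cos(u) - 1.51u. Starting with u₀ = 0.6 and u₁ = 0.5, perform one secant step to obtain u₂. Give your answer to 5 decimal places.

g(0.6) = -0.0806644, g(0.5) = 0.1225826
u₂ = 0.5000000 − 0.1225826·(0.5000000 − 0.6000000) / (0.1225826 − (-0.0806644)) = 0.5000000 − (-0.0122583)/(0.2032469) = 0.5603121

0.56031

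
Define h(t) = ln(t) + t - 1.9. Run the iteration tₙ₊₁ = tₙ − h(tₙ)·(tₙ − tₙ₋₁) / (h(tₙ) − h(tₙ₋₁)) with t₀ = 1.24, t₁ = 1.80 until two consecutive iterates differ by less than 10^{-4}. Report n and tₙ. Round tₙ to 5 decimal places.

h(1.24) = -0.4448886, h(1.80) = 0.4877867
t₂ = 1.8000000 − 0.4877867·(0.5600000)/(0.9326753) = 1.5071215;  |Δ| = 0.2928785
h(1.5071215) = 0.0173231
t₃ = 1.5071215 − 0.0173231·(-0.2928785)/(-0.4704636) = 1.4963374;  |Δ| = 0.0107841
h(1.4963374) = -0.0006423
t₄ = 1.4963374 − (-0.0006423)·(-0.0107841)/(-0.0179653) = 1.4967229;  |Δ| = 0.0003855
h(1.4967229) = 0.0000009
t₅ = 1.4967229 − 0.0000009·(0.0003855)/(0.0006432) = 1.4967224;  |Δ| = 0.0000005
|t₅ − t₄| = 0.0000005 < 10^{-4}

n = 5, tₙ = 1.49672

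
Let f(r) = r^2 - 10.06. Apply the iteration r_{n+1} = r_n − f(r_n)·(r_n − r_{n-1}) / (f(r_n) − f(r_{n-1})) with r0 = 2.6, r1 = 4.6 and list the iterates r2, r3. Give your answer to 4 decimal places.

f(2.6) = -3.300000, f(4.6) = 11.100000
r2 = 4.600000 − 11.100000·(4.600000 − 2.600000) / (11.100000 − (-3.300000)) = 4.600000 − (22.200000)/(14.400000) = 3.058333
f(3.058333) = -0.706597
r3 = 3.058333 − (-0.706597)·(3.058333 − 4.600000) / (-0.706597 − 11.100000) = 3.058333 − (1.089337)/(-11.806597) = 3.150598

3.0583, 3.1506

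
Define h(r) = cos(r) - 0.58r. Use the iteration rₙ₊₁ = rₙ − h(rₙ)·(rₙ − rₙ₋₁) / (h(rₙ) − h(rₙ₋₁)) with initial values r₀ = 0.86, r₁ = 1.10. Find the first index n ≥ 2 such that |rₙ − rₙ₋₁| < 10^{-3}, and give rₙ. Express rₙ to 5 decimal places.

n = 4, rₙ = 0.97192

h(0.86) = 0.1536375, h(1.10) = -0.1844039
r₂ = 1.1000000 − (-0.1844039)·(0.2400000)/(-0.3380413) = 0.9690784;  |Δ| = 0.1309216
h(0.9690784) = 0.0039941
r₃ = 0.9690784 − 0.0039941·(-0.1309216)/(0.1883980) = 0.9718539;  |Δ| = 0.0027756
h(0.9718539) = 0.0000940
r₄ = 0.9718539 − 0.0000940·(0.0027756)/(-0.0039001) = 0.9719208;  |Δ| = 0.0000669
|r₄ − r₃| = 0.0000669 < 10^{-3}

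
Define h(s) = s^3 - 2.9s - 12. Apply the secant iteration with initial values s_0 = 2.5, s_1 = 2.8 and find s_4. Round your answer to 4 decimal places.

2.7077

h(2.5) = -3.625000, h(2.8) = 1.832000
s_2 = 2.800000 − 1.832000·(2.800000 − 2.500000) / (1.832000 − (-3.625000)) = 2.800000 − (0.549600)/(5.457000) = 2.699285
h(2.699285) = -0.160553
s_3 = 2.699285 − (-0.160553)·(2.699285 − 2.800000) / (-0.160553 − 1.832000) = 2.699285 − (0.016170)/(-1.992553) = 2.707401
h(2.707401) = -0.006167
s_4 = 2.707401 − (-0.006167)·(2.707401 − 2.699285) / (-0.006167 − (-0.160553)) = 2.707401 − (-0.000050)/(0.154386) = 2.707725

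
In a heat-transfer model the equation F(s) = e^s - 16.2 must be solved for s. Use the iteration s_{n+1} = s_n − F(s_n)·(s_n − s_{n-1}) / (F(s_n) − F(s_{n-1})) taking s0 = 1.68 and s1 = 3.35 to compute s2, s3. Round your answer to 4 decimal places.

2.4620, 2.6987

F(1.68) = -10.834444, F(3.35) = 12.302734
s2 = 3.350000 − 12.302734·(3.350000 − 1.680000) / (12.302734 − (-10.834444)) = 3.350000 − (20.545565)/(23.137178) = 2.462011
F(2.462011) = -4.471629
s3 = 2.462011 − (-4.471629)·(2.462011 − 3.350000) / (-4.471629 − 12.302734) = 2.462011 − (3.970759)/(-16.774363) = 2.698727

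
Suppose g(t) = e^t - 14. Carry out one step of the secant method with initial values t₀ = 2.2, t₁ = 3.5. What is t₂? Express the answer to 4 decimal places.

g(2.2) = -4.974987, g(3.5) = 19.115452
t₂ = 3.500000 − 19.115452·(3.500000 − 2.200000) / (19.115452 − (-4.974987)) = 3.500000 − (24.850088)/(24.090438) = 2.468467

2.4685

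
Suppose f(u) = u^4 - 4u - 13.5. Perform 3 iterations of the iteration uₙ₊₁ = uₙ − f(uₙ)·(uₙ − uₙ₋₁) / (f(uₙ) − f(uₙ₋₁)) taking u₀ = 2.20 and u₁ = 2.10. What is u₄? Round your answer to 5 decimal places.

2.17017

f(2.20) = 1.1256000, f(2.10) = -2.4519000
u₂ = 2.1000000 − (-2.4519000)·(2.1000000 − 2.2000000) / (-2.4519000 − 1.1256000) = 2.1000000 − (0.2451900)/(-3.5775000) = 2.1685367
f(2.1685367) = -0.0601574
u₃ = 2.1685367 − (-0.0601574)·(2.1685367 − 2.1000000) / (-0.0601574 − (-2.4519000)) = 2.1685367 − (-0.0041230)/(2.3917426) = 2.1702605
f(2.1702605) = 0.0033477
u₄ = 2.1702605 − 0.0033477·(2.1702605 − 2.1685367) / (0.0033477 − (-0.0601574)) = 2.1702605 − (0.0000058)/(0.0635052) = 2.1701697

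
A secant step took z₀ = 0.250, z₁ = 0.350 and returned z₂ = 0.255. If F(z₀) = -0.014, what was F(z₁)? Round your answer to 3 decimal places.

0.266

The secant line through (0.250, -0.014) and (0.350, F(z₁)) crosses zero at z₂ = 0.255.
So (0.250, -0.014), (0.350, F(z₁)), (0.255, 0) are collinear:
F(z₁) = -0.014 · (0.350 − 0.255) / (0.250 − 0.255) = -0.014 · (0.09500)/(-0.00500) = 0.26600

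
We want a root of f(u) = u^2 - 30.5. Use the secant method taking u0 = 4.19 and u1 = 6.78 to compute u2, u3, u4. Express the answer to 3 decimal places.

f(4.19) = -12.94390, f(6.78) = 15.46840
u2 = 6.78000 − 15.46840·(6.78000 − 4.19000) / (15.46840 − (-12.94390)) = 6.78000 − (40.06316)/(28.41230) = 5.36994
f(5.36994) = -1.66379
u3 = 5.36994 − (-1.66379)·(5.36994 − 6.78000) / (-1.66379 − 15.46840) = 5.36994 − (2.34604)/(-17.13219) = 5.50687
f(5.50687) = -0.17434
u4 = 5.50687 − (-0.17434)·(5.50687 − 5.36994) / (-0.17434 − (-1.66379)) = 5.50687 − (-0.02387)/(1.48945) = 5.52290

5.370, 5.507, 5.523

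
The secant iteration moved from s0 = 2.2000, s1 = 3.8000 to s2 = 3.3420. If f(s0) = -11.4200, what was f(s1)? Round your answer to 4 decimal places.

The secant line through (2.2000, -11.4200) and (3.8000, f(s1)) crosses zero at s2 = 3.3420.
So (2.2000, -11.4200), (3.8000, f(s1)), (3.3420, 0) are collinear:
f(s1) = -11.4200 · (3.8000 − 3.3420) / (2.2000 − 3.3420) = -11.4200 · (0.458000)/(-1.142000) = 4.580000

4.5800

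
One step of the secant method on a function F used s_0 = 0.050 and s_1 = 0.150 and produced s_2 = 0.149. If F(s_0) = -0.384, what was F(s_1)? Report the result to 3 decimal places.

The secant line through (0.050, -0.384) and (0.150, F(s_1)) crosses zero at s_2 = 0.149.
So (0.050, -0.384), (0.150, F(s_1)), (0.149, 0) are collinear:
F(s_1) = -0.384 · (0.150 − 0.149) / (0.050 − 0.149) = -0.384 · (0.00100)/(-0.09900) = 0.00388

0.004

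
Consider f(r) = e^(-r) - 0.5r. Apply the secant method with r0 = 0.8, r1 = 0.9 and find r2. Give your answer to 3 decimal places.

f(0.8) = 0.04933, f(0.9) = -0.04343
r2 = 0.90000 − (-0.04343)·(0.90000 − 0.80000) / (-0.04343 − 0.04933) = 0.90000 − (-0.00434)/(-0.09276) = 0.85318

0.853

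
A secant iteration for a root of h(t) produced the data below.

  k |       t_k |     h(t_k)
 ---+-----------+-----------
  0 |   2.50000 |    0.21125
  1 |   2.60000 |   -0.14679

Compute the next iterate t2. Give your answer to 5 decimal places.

2.55900

t2 = 2.60000 − (-0.14679)·(2.60000 − 2.50000) / (-0.14679 − 0.21125)
   = 2.60000 − (-0.0146790)/(-0.3580400) = 2.5590018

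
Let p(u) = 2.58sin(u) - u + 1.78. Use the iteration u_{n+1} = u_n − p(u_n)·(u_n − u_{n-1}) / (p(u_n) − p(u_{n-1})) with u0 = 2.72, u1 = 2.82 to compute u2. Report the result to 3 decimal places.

p(2.72) = 0.11577, p(2.82) = -0.22452
u2 = 2.82000 − (-0.22452)·(2.82000 − 2.72000) / (-0.22452 − 0.11577) = 2.82000 − (-0.02245)/(-0.34029) = 2.75402

2.754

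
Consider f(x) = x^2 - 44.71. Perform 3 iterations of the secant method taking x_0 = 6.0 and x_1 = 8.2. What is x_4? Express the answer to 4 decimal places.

f(6.0) = -8.710000, f(8.2) = 22.530000
x_2 = 8.200000 − 22.530000·(8.200000 − 6.000000) / (22.530000 − (-8.710000)) = 8.200000 − (49.566000)/(31.240000) = 6.613380
f(6.613380) = -0.973201
x_3 = 6.613380 − (-0.973201)·(6.613380 − 8.200000) / (-0.973201 − 22.530000) = 6.613380 − (1.544100)/(-23.503201) = 6.679078
f(6.679078) = -0.099921
x_4 = 6.679078 − (-0.099921)·(6.679078 − 6.613380) / (-0.099921 − (-0.973201)) = 6.679078 − (-0.006565)/(0.873281) = 6.686595

6.6866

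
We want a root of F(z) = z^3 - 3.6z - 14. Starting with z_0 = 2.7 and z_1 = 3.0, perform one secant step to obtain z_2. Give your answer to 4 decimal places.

2.8942

F(2.7) = -4.037000, F(3.0) = 2.200000
z_2 = 3.000000 − 2.200000·(3.000000 − 2.700000) / (2.200000 − (-4.037000)) = 3.000000 − (0.660000)/(6.237000) = 2.894180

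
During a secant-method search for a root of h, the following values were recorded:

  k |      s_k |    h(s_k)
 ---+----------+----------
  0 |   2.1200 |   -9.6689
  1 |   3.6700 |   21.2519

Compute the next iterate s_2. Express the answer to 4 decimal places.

2.6047

s_2 = 3.6700 − 21.2519·(3.6700 − 2.1200) / (21.2519 − (-9.6689))
   = 3.6700 − (32.940445)/(30.920800) = 2.604683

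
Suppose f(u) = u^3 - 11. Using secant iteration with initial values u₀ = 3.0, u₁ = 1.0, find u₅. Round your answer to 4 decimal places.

f(3.0) = 16.000000, f(1.0) = -10.000000
u₂ = 1.000000 − (-10.000000)·(1.000000 − 3.000000) / (-10.000000 − 16.000000) = 1.000000 − (20.000000)/(-26.000000) = 1.769231
f(1.769231) = -5.461994
u₃ = 1.769231 − (-5.461994)·(1.769231 − 1.000000) / (-5.461994 − (-10.000000)) = 1.769231 − (-4.201534)/(4.538006) = 2.695085
f(2.695085) = 8.575710
u₄ = 2.695085 − 8.575710·(2.695085 − 1.769231) / (8.575710 − (-5.461994)) = 2.695085 − (7.939860)/(14.037704) = 2.129476
f(2.129476) = -1.343538
u₅ = 2.129476 − (-1.343538)·(2.129476 − 2.695085) / (-1.343538 − 8.575710) = 2.129476 − (0.759918)/(-9.919248) = 2.206086

2.2061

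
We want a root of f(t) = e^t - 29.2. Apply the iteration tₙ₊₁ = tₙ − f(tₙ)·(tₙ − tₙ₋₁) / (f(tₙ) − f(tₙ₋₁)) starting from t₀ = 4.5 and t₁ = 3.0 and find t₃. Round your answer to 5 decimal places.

3.41087

f(4.5) = 60.8171313, f(3.0) = -9.1144631
t₂ = 3.0000000 − (-9.1144631)·(3.0000000 − 4.5000000) / (-9.1144631 − 60.8171313) = 3.0000000 − (13.6716946)/(-69.9315944) = 3.1955010
f(3.1955010) = -4.7775945
t₃ = 3.1955010 − (-4.7775945)·(3.1955010 − 3.0000000) / (-4.7775945 − (-9.1144631)) = 3.1955010 − (-0.9340244)/(4.3368686) = 3.4108693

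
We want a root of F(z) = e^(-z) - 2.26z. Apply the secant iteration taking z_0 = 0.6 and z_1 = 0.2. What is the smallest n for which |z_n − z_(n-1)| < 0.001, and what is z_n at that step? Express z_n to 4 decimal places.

F(0.6) = -0.807188, F(0.2) = 0.366731
z_2 = 0.200000 − 0.366731·(-0.400000)/(1.173919) = 0.324959;  |Δ| = 0.124959
F(0.324959) = -0.011852
z_3 = 0.324959 − (-0.011852)·(0.124959)/(-0.378582) = 0.321048;  |Δ| = 0.003912
F(0.321048) = -0.000179
z_4 = 0.321048 − (-0.000179)·(-0.003912)/(0.011673) = 0.320988;  |Δ| = 0.000060
|z_4 − z_3| = 0.000060 < 0.001

n = 4, z_n = 0.3210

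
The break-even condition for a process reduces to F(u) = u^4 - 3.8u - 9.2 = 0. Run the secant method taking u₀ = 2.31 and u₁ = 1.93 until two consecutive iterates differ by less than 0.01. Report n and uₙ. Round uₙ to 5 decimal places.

n = 4, uₙ = 2.02768

F(2.31) = 10.4959632, F(1.93) = -2.6591200
u₂ = 1.9300000 − (-2.6591200)·(-0.3800000)/(-13.1550832) = 2.0068118;  |Δ| = 0.0768118
F(2.0068118) = -0.6067911
u₃ = 2.0068118 − (-0.6067911)·(0.0768118)/(2.0523288) = 2.0295220;  |Δ| = 0.0227102
F(2.0295220) = 0.0536430
u₄ = 2.0295220 − 0.0536430·(0.0227102)/(0.6604341) = 2.0276774;  |Δ| = 0.0018446
|u₄ − u₃| = 0.0018446 < 0.01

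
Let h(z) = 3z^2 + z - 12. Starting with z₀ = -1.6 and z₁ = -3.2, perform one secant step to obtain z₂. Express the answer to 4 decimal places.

-2.0418

h(-1.6) = -5.920000, h(-3.2) = 15.520000
z₂ = -3.200000 − 15.520000·(-3.200000 − (-1.600000)) / (15.520000 − (-5.920000)) = -3.200000 − (-24.832000)/(21.440000) = -2.041791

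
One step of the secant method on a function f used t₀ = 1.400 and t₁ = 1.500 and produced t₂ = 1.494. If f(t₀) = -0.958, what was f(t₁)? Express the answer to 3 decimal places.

0.061

The secant line through (1.400, -0.958) and (1.500, f(t₁)) crosses zero at t₂ = 1.494.
So (1.400, -0.958), (1.500, f(t₁)), (1.494, 0) are collinear:
f(t₁) = -0.958 · (1.500 − 1.494) / (1.400 − 1.494) = -0.958 · (0.00600)/(-0.09400) = 0.06115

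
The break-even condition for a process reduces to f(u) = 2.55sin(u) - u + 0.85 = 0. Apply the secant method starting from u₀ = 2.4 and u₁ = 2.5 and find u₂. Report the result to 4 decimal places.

2.4582

f(2.4) = 0.172431, f(2.5) = -0.123896
u₂ = 2.500000 − (-0.123896)·(2.500000 − 2.400000) / (-0.123896 − 0.172431) = 2.500000 − (-0.012390)/(-0.296327) = 2.458189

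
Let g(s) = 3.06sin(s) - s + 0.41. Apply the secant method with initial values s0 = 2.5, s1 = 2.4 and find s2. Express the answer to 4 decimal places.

g(2.5) = -0.258675, g(2.4) = 0.076917
s2 = 2.400000 − 0.076917·(2.400000 − 2.500000) / (0.076917 − (-0.258675)) = 2.400000 − (-0.007692)/(0.335593) = 2.422920

2.4229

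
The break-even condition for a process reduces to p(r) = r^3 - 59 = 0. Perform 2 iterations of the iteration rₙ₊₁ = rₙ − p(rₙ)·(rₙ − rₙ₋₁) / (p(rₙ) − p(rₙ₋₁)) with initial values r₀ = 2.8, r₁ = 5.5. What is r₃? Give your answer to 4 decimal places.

3.7585

p(2.8) = -37.048000, p(5.5) = 107.375000
r₂ = 5.500000 − 107.375000·(5.500000 − 2.800000) / (107.375000 − (-37.048000)) = 5.500000 − (289.912500)/(144.423000) = 3.492615
p(3.492615) = -16.395810
r₃ = 3.492615 − (-16.395810)·(3.492615 − 5.500000) / (-16.395810 − 107.375000) = 3.492615 − (32.912696)/(-123.770810) = 3.758532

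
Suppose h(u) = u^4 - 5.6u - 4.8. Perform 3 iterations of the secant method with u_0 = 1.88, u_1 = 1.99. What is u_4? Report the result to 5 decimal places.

h(1.88) = -2.8360166, h(1.99) = -0.2616080
u_2 = 1.9900000 − (-0.2616080)·(1.9900000 − 1.8800000) / (-0.2616080 − (-2.8360166)) = 1.9900000 − (-0.0287769)/(2.5744087) = 2.0011781
h(2.0011781) = 0.0311339
u_3 = 2.0011781 − 0.0311339·(2.0011781 − 1.9900000) / (0.0311339 − (-0.2616080)) = 2.0011781 − (0.0003480)/(0.2927419) = 1.9999892
h(1.9999892) = -0.0002842
u_4 = 1.9999892 − (-0.0002842)·(1.9999892 − 2.0011781) / (-0.0002842 − 0.0311339) = 1.9999892 − (0.0000003)/(-0.0314181) = 2.0000000

2.00000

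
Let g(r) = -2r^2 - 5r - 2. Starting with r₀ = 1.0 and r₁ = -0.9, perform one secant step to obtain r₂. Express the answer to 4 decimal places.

-0.7308

g(1.0) = -9.000000, g(-0.9) = 0.880000
r₂ = -0.900000 − 0.880000·(-0.900000 − 1.000000) / (0.880000 − (-9.000000)) = -0.900000 − (-1.672000)/(9.880000) = -0.730769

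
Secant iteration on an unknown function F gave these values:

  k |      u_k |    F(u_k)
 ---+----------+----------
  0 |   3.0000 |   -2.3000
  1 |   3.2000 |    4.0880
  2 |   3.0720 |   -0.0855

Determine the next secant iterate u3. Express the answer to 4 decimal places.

u3 = 3.0720 − (-0.0855)·(3.0720 − 3.2000) / (-0.0855 − 4.0880)
   = 3.0720 − (0.010944)/(-4.173500) = 3.074622

3.0746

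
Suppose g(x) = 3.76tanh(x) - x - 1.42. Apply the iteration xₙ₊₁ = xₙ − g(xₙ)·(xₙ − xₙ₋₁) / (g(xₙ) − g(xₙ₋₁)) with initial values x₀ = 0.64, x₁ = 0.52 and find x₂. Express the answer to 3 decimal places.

g(0.64) = 0.06402, g(0.52) = -0.14385
x₂ = 0.52000 − (-0.14385)·(0.52000 − 0.64000) / (-0.14385 − 0.06402) = 0.52000 − (0.01726)/(-0.20787) = 0.60304

0.603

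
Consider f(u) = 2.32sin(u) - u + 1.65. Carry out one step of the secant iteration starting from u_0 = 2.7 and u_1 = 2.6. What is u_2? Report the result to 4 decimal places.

2.6808

f(2.7) = -0.058479, f(2.6) = 0.245963
u_2 = 2.600000 − 0.245963·(2.600000 − 2.700000) / (0.245963 − (-0.058479)) = 2.600000 − (-0.024596)/(0.304442) = 2.680792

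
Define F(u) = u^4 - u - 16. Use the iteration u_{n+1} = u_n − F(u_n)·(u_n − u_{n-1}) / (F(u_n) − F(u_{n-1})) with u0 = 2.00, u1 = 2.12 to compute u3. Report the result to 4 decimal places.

2.0614

F(2.00) = -2.000000, F(2.12) = 2.079631
u2 = 2.120000 − 2.079631·(2.120000 − 2.000000) / (2.079631 − (-2.000000)) = 2.120000 − (0.249556)/(4.079631) = 2.058829
F(2.058829) = -0.091605
u3 = 2.058829 − (-0.091605)·(2.058829 − 2.120000) / (-0.091605 − 2.079631) = 2.058829 − (0.005604)/(-2.171236) = 2.061410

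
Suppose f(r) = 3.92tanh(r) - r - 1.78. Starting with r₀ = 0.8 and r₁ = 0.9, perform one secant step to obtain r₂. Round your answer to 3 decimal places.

0.778

f(0.8) = 0.02302, f(0.9) = 0.12789
r₂ = 0.90000 − 0.12789·(0.90000 − 0.80000) / (0.12789 − 0.02302) = 0.90000 − (0.01279)/(0.10486) = 0.77804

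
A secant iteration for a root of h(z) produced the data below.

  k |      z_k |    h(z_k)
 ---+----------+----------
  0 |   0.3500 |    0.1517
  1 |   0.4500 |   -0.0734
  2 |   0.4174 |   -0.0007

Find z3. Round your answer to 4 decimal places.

z3 = 0.4174 − (-0.0007)·(0.4174 − 0.4500) / (-0.0007 − (-0.0734))
   = 0.4174 − (0.000023)/(0.072700) = 0.417086

0.4171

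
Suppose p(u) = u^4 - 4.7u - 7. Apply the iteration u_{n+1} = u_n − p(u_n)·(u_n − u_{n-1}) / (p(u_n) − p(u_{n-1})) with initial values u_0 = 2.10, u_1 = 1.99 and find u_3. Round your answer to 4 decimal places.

p(2.10) = 2.578100, p(1.99) = -0.670608
u_2 = 1.990000 − (-0.670608)·(1.990000 − 2.100000) / (-0.670608 − 2.578100) = 1.990000 − (0.073767)/(-3.248708) = 2.012707
p(2.012707) = -0.049220
u_3 = 2.012707 − (-0.049220)·(2.012707 − 1.990000) / (-0.049220 − (-0.670608)) = 2.012707 − (-0.001118)/(0.621388) = 2.014505

2.0145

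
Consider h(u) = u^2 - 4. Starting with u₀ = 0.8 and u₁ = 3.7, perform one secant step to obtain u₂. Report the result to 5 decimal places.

h(0.8) = -3.3600000, h(3.7) = 9.6900000
u₂ = 3.7000000 − 9.6900000·(3.7000000 − 0.8000000) / (9.6900000 − (-3.3600000)) = 3.7000000 − (28.1010000)/(13.0500000) = 1.5466667

1.54667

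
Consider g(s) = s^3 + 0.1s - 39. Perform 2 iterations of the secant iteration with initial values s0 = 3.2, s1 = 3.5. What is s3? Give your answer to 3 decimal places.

3.381

g(3.2) = -5.91200, g(3.5) = 4.22500
s2 = 3.50000 − 4.22500·(3.50000 − 3.20000) / (4.22500 − (-5.91200)) = 3.50000 − (1.26750)/(10.13700) = 3.37496
g(3.37496) = -0.22041
s3 = 3.37496 − (-0.22041)·(3.37496 − 3.50000) / (-0.22041 − 4.22500) = 3.37496 − (0.02756)/(-4.44541) = 3.38116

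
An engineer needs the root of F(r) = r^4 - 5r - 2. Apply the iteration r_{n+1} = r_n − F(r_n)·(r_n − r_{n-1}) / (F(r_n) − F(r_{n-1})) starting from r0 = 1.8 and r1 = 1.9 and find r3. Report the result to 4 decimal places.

F(1.8) = -0.502400, F(1.9) = 1.532100
r2 = 1.900000 − 1.532100·(1.900000 − 1.800000) / (1.532100 − (-0.502400)) = 1.900000 − (0.153210)/(2.034500) = 1.824694
F(1.824694) = -0.037845
r3 = 1.824694 − (-0.037845)·(1.824694 − 1.900000) / (-0.037845 − 1.532100) = 1.824694 − (0.002850)/(-1.569945) = 1.826509

1.8265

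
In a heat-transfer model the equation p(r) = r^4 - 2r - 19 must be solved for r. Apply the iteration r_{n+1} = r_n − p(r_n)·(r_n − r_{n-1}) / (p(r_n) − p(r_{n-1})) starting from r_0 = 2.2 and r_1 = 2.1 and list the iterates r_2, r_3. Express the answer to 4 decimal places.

2.1993, 2.1994

p(2.2) = 0.025600, p(2.1) = -3.751900
r_2 = 2.100000 − (-3.751900)·(2.100000 − 2.200000) / (-3.751900 − 0.025600) = 2.100000 − (0.375190)/(-3.777500) = 2.199322
p(2.199322) = -0.001896
r_3 = 2.199322 − (-0.001896)·(2.199322 − 2.100000) / (-0.001896 − (-3.751900)) = 2.199322 − (-0.000188)/(3.750004) = 2.199373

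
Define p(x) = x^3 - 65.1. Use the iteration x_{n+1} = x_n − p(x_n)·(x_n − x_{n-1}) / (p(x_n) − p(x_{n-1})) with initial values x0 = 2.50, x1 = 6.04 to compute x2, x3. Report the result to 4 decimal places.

p(2.50) = -49.475000, p(6.04) = 155.248864
x2 = 6.040000 − 155.248864·(6.040000 − 2.500000) / (155.248864 − (-49.475000)) = 6.040000 − (549.580979)/(204.723864) = 3.355501
p(3.355501) = -27.319111
x3 = 3.355501 − (-27.319111)·(3.355501 − 6.040000) / (-27.319111 − 155.248864) = 3.355501 − (73.338122)/(-182.567975) = 3.757204

3.3555, 3.7572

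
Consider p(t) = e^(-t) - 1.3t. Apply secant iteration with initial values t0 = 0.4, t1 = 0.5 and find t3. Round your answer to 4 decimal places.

0.4773

p(0.4) = 0.150320, p(0.5) = -0.043469
t2 = 0.500000 − (-0.043469)·(0.500000 − 0.400000) / (-0.043469 − 0.150320) = 0.500000 − (-0.004347)/(-0.193789) = 0.477569
p(0.477569) = -0.000550
t3 = 0.477569 − (-0.000550)·(0.477569 − 0.500000) / (-0.000550 − (-0.043469)) = 0.477569 − (0.000012)/(0.042920) = 0.477281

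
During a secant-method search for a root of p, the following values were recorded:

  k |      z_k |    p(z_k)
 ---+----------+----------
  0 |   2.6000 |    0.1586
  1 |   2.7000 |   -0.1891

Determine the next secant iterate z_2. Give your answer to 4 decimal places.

2.6456

z_2 = 2.7000 − (-0.1891)·(2.7000 − 2.6000) / (-0.1891 − 0.1586)
   = 2.7000 − (-0.018910)/(-0.347700) = 2.645614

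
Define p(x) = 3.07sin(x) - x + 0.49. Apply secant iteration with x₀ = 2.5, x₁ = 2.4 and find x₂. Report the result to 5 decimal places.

p(2.5) = -0.1726905, p(2.4) = 0.1636720
x₂ = 2.4000000 − 0.1636720·(2.4000000 − 2.5000000) / (0.1636720 − (-0.1726905)) = 2.4000000 − (-0.0163672)/(0.3363625) = 2.4486594

2.44866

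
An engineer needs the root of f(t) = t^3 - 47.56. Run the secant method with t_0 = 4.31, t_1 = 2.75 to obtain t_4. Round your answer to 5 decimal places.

3.62073

f(4.31) = 32.5029910, f(2.75) = -26.7631250
t_2 = 2.7500000 − (-26.7631250)·(2.7500000 − 4.3100000) / (-26.7631250 − 32.5029910) = 2.7500000 − (41.7504750)/(-59.2661160) = 3.4544578
f(3.4544578) = -6.3369940
t_3 = 3.4544578 − (-6.3369940)·(3.4544578 − 2.7500000) / (-6.3369940 − (-26.7631250)) = 3.4544578 − (-4.4641445)/(20.4261310) = 3.6730084
f(3.6730084) = 1.9925230
t_4 = 3.6730084 − 1.9925230·(3.6730084 − 3.4544578) / (1.9925230 − (-6.3369940)) = 3.6730084 − (0.4354672)/(8.3295170) = 3.6207284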